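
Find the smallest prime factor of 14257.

14257 is odd.
Digit sum 19, not divisible by 3.
Ends in 7: not divisible by 5.
7: 14257 = 7·2036 + 5
11: 14257 = 11·1296 + 1
13: 14257 = 13·1096 + 9
17: 14257 = 17·838 + 11
19: 14257 = 19·750 + 7
23: 14257 = 23·619 + 20
29: 14257 = 29·491 + 18
31: 14257 = 31·459 + 28
37: 14257 = 37·385 + 12
41: 14257 = 41·347 + 30
43: 14257 = 43·331 + 24
47: 14257 = 47·303 + 16
53: 14257 = 53·269

53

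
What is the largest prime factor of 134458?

79

134458 = 2 · 67229
67229 = 23 · 2923
2923 = 37 · 79
79 is prime.
So 134458 = 2 · 23 · 37 · 79; the largest prime factor is 79.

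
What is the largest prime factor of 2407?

83

2407 = 29 · 83
83 is prime.
So 2407 = 29 · 83; the largest prime factor is 83.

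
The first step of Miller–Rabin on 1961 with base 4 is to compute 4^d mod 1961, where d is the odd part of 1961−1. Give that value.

1961 − 1 = 1960 = 2^3 · 245, so d = 245.
4^1 ≡ 4 (mod 1961)
4^2 ≡ 4^2 = 16 ≡ 16 (mod 1961)
4^4 ≡ 16^2 = 256 ≡ 256 (mod 1961)
4^8 ≡ 256^2 = 65536 ≡ 823 (mod 1961)
4^16 ≡ 823^2 = 677329 ≡ 784 (mod 1961)
4^32 ≡ 784^2 = 614656 ≡ 863 (mod 1961)
4^64 ≡ 863^2 = 744769 ≡ 1550 (mod 1961)
4^128 ≡ 1550^2 = 2402500 ≡ 275 (mod 1961)
245 = 128 + 64 + 32 + 16 + 4 + 1 in binary powers of 2.
So 4^245 ≡ 275 · 1550 · 863 · 784 · 256 · 4 ≡ 1686 (mod 1961).
Squaring chain: 1686 → 1107 → 1785; never reaches −1, so base 4 is a Miller–Rabin witness that 1961 is composite.

1686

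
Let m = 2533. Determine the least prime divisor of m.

17

2533 is odd.
Digit sum 13, not divisible by 3.
Ends in 3: not divisible by 5.
7: 2533 = 7·361 + 6
11: 2533 = 11·230 + 3
13: 2533 = 13·194 + 11
17: 2533 = 17·149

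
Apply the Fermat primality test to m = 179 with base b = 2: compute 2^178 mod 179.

1

2^1 ≡ 2 (mod 179)
2^2 ≡ 2^2 = 4 ≡ 4 (mod 179)
2^4 ≡ 4^2 = 16 ≡ 16 (mod 179)
2^8 ≡ 16^2 = 256 ≡ 77 (mod 179)
2^16 ≡ 77^2 = 5929 ≡ 22 (mod 179)
2^32 ≡ 22^2 = 484 ≡ 126 (mod 179)
2^64 ≡ 126^2 = 15876 ≡ 124 (mod 179)
2^128 ≡ 124^2 = 15376 ≡ 161 (mod 179)
178 = 128 + 32 + 16 + 2 in binary powers of 2.
So 2^178 ≡ 161 · 126 · 22 · 4 ≡ 1 (mod 179).
Since the result is 1, base 2 gives no evidence that 179 is composite.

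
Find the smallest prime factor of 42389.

42389 is odd.
Digit sum 26, not divisible by 3.
Ends in 9: not divisible by 5.
7: 42389 = 7·6055 + 4
11: 42389 = 11·3853 + 6
13: 42389 = 13·3260 + 9
17: 42389 = 17·2493 + 8
19: 42389 = 19·2231

19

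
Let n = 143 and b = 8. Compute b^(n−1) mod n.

64

8^1 ≡ 8 (mod 143)
8^2 ≡ 8^2 = 64 ≡ 64 (mod 143)
8^4 ≡ 64^2 = 4096 ≡ 92 (mod 143)
8^8 ≡ 92^2 = 8464 ≡ 27 (mod 143)
8^16 ≡ 27^2 = 729 ≡ 14 (mod 143)
8^32 ≡ 14^2 = 196 ≡ 53 (mod 143)
8^64 ≡ 53^2 = 2809 ≡ 92 (mod 143)
8^128 ≡ 92^2 = 8464 ≡ 27 (mod 143)
142 = 128 + 8 + 4 + 2 in binary powers of 2.
So 8^142 ≡ 27 · 27 · 92 · 64 ≡ 64 (mod 143).
Since 64 ≠ 1, base 8 is a Fermat witness: 143 is composite.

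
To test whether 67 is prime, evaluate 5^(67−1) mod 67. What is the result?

1

5^1 ≡ 5 (mod 67)
5^2 ≡ 5^2 = 25 ≡ 25 (mod 67)
5^4 ≡ 25^2 = 625 ≡ 22 (mod 67)
5^8 ≡ 22^2 = 484 ≡ 15 (mod 67)
5^16 ≡ 15^2 = 225 ≡ 24 (mod 67)
5^32 ≡ 24^2 = 576 ≡ 40 (mod 67)
5^64 ≡ 40^2 = 1600 ≡ 59 (mod 67)
66 = 64 + 2 in binary powers of 2.
So 5^66 ≡ 59 · 25 ≡ 1 (mod 67).
Since the result is 1, base 5 gives no evidence that 67 is composite.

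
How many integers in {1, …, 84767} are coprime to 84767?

Factor: 84767 = 29 · 37 · 79.
φ(84767) = (29−1) · (37−1) · (79−1) = 28 · 36 · 78 = 78624.

78624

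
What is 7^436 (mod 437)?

7^1 ≡ 7 (mod 437)
7^2 ≡ 7^2 = 49 ≡ 49 (mod 437)
7^4 ≡ 49^2 = 2401 ≡ 216 (mod 437)
7^8 ≡ 216^2 = 46656 ≡ 334 (mod 437)
7^16 ≡ 334^2 = 111556 ≡ 121 (mod 437)
7^32 ≡ 121^2 = 14641 ≡ 220 (mod 437)
7^64 ≡ 220^2 = 48400 ≡ 330 (mod 437)
7^128 ≡ 330^2 = 108900 ≡ 87 (mod 437)
7^256 ≡ 87^2 = 7569 ≡ 140 (mod 437)
436 = 256 + 128 + 32 + 16 + 4 in binary powers of 2.
So 7^436 ≡ 140 · 87 · 220 · 121 · 216 ≡ 64 (mod 437).
Since 64 ≠ 1, base 7 is a Fermat witness: 437 is composite.

64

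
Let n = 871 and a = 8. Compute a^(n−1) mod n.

8^1 ≡ 8 (mod 871)
8^2 ≡ 8^2 = 64 ≡ 64 (mod 871)
8^4 ≡ 64^2 = 4096 ≡ 612 (mod 871)
8^8 ≡ 612^2 = 374544 ≡ 14 (mod 871)
8^16 ≡ 14^2 = 196 ≡ 196 (mod 871)
8^32 ≡ 196^2 = 38416 ≡ 92 (mod 871)
8^64 ≡ 92^2 = 8464 ≡ 625 (mod 871)
8^128 ≡ 625^2 = 390625 ≡ 417 (mod 871)
8^256 ≡ 417^2 = 173889 ≡ 560 (mod 871)
8^512 ≡ 560^2 = 313600 ≡ 40 (mod 871)
870 = 512 + 256 + 64 + 32 + 4 + 2 in binary powers of 2.
So 8^870 ≡ 40 · 560 · 625 · 92 · 612 · 64 ≡ 662 (mod 871).
Since 662 ≠ 1, base 8 is a Fermat witness: 871 is composite.

662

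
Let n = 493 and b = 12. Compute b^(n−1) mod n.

12^1 ≡ 12 (mod 493)
12^2 ≡ 12^2 = 144 ≡ 144 (mod 493)
12^4 ≡ 144^2 = 20736 ≡ 30 (mod 493)
12^8 ≡ 30^2 = 900 ≡ 407 (mod 493)
12^16 ≡ 407^2 = 165649 ≡ 1 (mod 493)
12^32 ≡ 1^2 = 1 ≡ 1 (mod 493)
12^64 ≡ 1^2 = 1 ≡ 1 (mod 493)
12^128 ≡ 1^2 = 1 ≡ 1 (mod 493)
12^256 ≡ 1^2 = 1 ≡ 1 (mod 493)
492 = 256 + 128 + 64 + 32 + 8 + 4 in binary powers of 2.
So 12^492 ≡ 1 · 1 · 1 · 1 · 407 · 30 ≡ 378 (mod 493).
Since 378 ≠ 1, base 12 is a Fermat witness: 493 is composite.

378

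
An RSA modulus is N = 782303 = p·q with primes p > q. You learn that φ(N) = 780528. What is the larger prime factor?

967

φ(n) = (p−1)(q−1) = n − (p+q) + 1, so p + q = 782303 − 780528 + 1 = 1776.
p and q are the roots of t² − 1776t + 782303 = 0.
Discriminant: 1776² − 4·782303 = 3154176 − 3129212 = 24964; √24964 = 158.
q = (1776 − 158)/2 = 809, p = (1776 + 158)/2 = 967.
Check: 809 · 967 = 782303.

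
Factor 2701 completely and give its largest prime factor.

73

2701 = 37 · 73
73 is prime.
So 2701 = 37 · 73; the largest prime factor is 73.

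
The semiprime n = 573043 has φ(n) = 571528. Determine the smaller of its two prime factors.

719

φ(n) = (p−1)(q−1) = n − (p+q) + 1, so p + q = 573043 − 571528 + 1 = 1516.
p and q are the roots of t² − 1516t + 573043 = 0.
Discriminant: 1516² − 4·573043 = 2298256 − 2292172 = 6084; √6084 = 78.
q = (1516 − 78)/2 = 719, p = (1516 + 78)/2 = 797.
Check: 719 · 797 = 573043.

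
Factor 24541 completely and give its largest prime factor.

24541 = 11 · 2231
2231 = 23 · 97
97 is prime.
So 24541 = 11 · 23 · 97; the largest prime factor is 97.

97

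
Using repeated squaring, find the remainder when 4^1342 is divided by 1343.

4^1 ≡ 4 (mod 1343)
4^2 ≡ 4^2 = 16 ≡ 16 (mod 1343)
4^4 ≡ 16^2 = 256 ≡ 256 (mod 1343)
4^8 ≡ 256^2 = 65536 ≡ 1072 (mod 1343)
4^16 ≡ 1072^2 = 1149184 ≡ 919 (mod 1343)
4^32 ≡ 919^2 = 844561 ≡ 1157 (mod 1343)
4^64 ≡ 1157^2 = 1338649 ≡ 1021 (mod 1343)
4^128 ≡ 1021^2 = 1042441 ≡ 273 (mod 1343)
4^256 ≡ 273^2 = 74529 ≡ 664 (mod 1343)
4^512 ≡ 664^2 = 440896 ≡ 392 (mod 1343)
4^1024 ≡ 392^2 = 153664 ≡ 562 (mod 1343)
1342 = 1024 + 256 + 32 + 16 + 8 + 4 + 2 in binary powers of 2.
So 4^1342 ≡ 562 · 664 · 1157 · 919 · 1072 · 256 · 16 ≡ 50 (mod 1343).
Since 50 ≠ 1, base 4 is a Fermat witness: 1343 is composite.

50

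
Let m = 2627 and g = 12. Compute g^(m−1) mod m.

12^1 ≡ 12 (mod 2627)
12^2 ≡ 12^2 = 144 ≡ 144 (mod 2627)
12^4 ≡ 144^2 = 20736 ≡ 2347 (mod 2627)
12^8 ≡ 2347^2 = 5508409 ≡ 2217 (mod 2627)
12^16 ≡ 2217^2 = 4915089 ≡ 2599 (mod 2627)
12^32 ≡ 2599^2 = 6754801 ≡ 784 (mod 2627)
12^64 ≡ 784^2 = 614656 ≡ 2565 (mod 2627)
12^128 ≡ 2565^2 = 6579225 ≡ 1217 (mod 2627)
12^256 ≡ 1217^2 = 1481089 ≡ 2088 (mod 2627)
12^512 ≡ 2088^2 = 4359744 ≡ 1551 (mod 2627)
12^1024 ≡ 1551^2 = 2405601 ≡ 1896 (mod 2627)
12^2048 ≡ 1896^2 = 3594816 ≡ 1080 (mod 2627)
2626 = 2048 + 512 + 64 + 2 in binary powers of 2.
So 12^2626 ≡ 1080 · 1551 · 2565 · 144 ≡ 83 (mod 2627).
Since 83 ≠ 1, base 12 is a Fermat witness: 2627 is composite.

83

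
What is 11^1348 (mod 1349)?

11^1 ≡ 11 (mod 1349)
11^2 ≡ 11^2 = 121 ≡ 121 (mod 1349)
11^4 ≡ 121^2 = 14641 ≡ 1151 (mod 1349)
11^8 ≡ 1151^2 = 1324801 ≡ 83 (mod 1349)
11^16 ≡ 83^2 = 6889 ≡ 144 (mod 1349)
11^32 ≡ 144^2 = 20736 ≡ 501 (mod 1349)
11^64 ≡ 501^2 = 251001 ≡ 87 (mod 1349)
11^128 ≡ 87^2 = 7569 ≡ 824 (mod 1349)
11^256 ≡ 824^2 = 678976 ≡ 429 (mod 1349)
11^512 ≡ 429^2 = 184041 ≡ 577 (mod 1349)
11^1024 ≡ 577^2 = 332929 ≡ 1075 (mod 1349)
1348 = 1024 + 256 + 64 + 4 in binary powers of 2.
So 11^1348 ≡ 1075 · 429 · 87 · 1151 ≡ 1094 (mod 1349).
Since 1094 ≠ 1, base 11 is a Fermat witness: 1349 is composite.

1094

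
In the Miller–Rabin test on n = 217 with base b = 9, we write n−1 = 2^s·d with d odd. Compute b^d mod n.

217 − 1 = 216 = 2^3 · 27, so d = 27.
9^1 ≡ 9 (mod 217)
9^2 ≡ 9^2 = 81 ≡ 81 (mod 217)
9^4 ≡ 81^2 = 6561 ≡ 51 (mod 217)
9^8 ≡ 51^2 = 2601 ≡ 214 (mod 217)
9^16 ≡ 214^2 = 45796 ≡ 9 (mod 217)
27 = 16 + 8 + 2 + 1 in binary powers of 2.
So 9^27 ≡ 9 · 214 · 81 · 9 ≡ 64 (mod 217).
Squaring chain: 64 → 190 → 78; never reaches −1, so base 9 is a Miller–Rabin witness that 217 is composite.

64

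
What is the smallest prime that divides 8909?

59

8909 is odd.
Digit sum 26, not divisible by 3.
Ends in 9: not divisible by 5.
7: 8909 = 7·1272 + 5
11: 8909 = 11·809 + 10
13: 8909 = 13·685 + 4
17: 8909 = 17·524 + 1
19: 8909 = 19·468 + 17
23: 8909 = 23·387 + 8
29: 8909 = 29·307 + 6
31: 8909 = 31·287 + 12
37: 8909 = 37·240 + 29
41: 8909 = 41·217 + 12
43: 8909 = 43·207 + 8
47: 8909 = 47·189 + 26
53: 8909 = 53·168 + 5
59: 8909 = 59·151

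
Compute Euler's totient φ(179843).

165760

Factor: 179843 = 17 · 71 · 149.
φ(179843) = (17−1) · (71−1) · (149−1) = 16 · 70 · 148 = 165760.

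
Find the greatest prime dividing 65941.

61

65941 = 23 · 2867
2867 = 47 · 61
61 is prime.
So 65941 = 23 · 47 · 61; the largest prime factor is 61.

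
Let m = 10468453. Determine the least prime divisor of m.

10468453 is odd.
Digit sum 31, not divisible by 3.
Ends in 3: not divisible by 5.
7: 10468453 = 7·1495493 + 2
11: 10468453 = 11·951677 + 6
13: 10468453 = 13·805265 + 8
17: 10468453 = 17·615791 + 6
19: 10468453 = 19·550971 + 4
23: 10468453 = 23·455150 + 3
29: 10468453 = 29·360981 + 4
31: 10468453 = 31·337692 + 1
37: 10468453 = 37·282931 + 6
41: 10468453 = 41·255328 + 5
43: 10468453 = 43·243452 + 17
47: 10468453 = 47·222733 + 2
53: 10468453 = 53·197517 + 52
59: 10468453 = 59·177431 + 24
61: 10468453 = 61·171613 + 60
67: 10468453 = 67·156245 + 38
71: 10468453 = 71·147443

71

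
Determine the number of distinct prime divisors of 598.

3

598 = 2 · 299
299 = 13 · 23
598 = 2 · 13 · 23, which has 3 distinct prime factors.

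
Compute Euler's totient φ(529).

506

Factor: 529 = 23^2.
φ(529) = 23^1·(23−1) = 506.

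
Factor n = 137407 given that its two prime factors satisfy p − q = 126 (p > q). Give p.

Since p = q + 126, we have 137407 = q(q + 126), so q² + 126q − 137407 = 0.
Discriminant: 126² + 4·137407 = 15876 + 549628 = 565504; √565504 = 752.
q = (−126 + 752)/2 = 313, and p = q + 126 = 439.
Check: 313 · 439 = 137407.

439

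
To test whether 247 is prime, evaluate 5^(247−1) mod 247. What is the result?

220

5^1 ≡ 5 (mod 247)
5^2 ≡ 5^2 = 25 ≡ 25 (mod 247)
5^4 ≡ 25^2 = 625 ≡ 131 (mod 247)
5^8 ≡ 131^2 = 17161 ≡ 118 (mod 247)
5^16 ≡ 118^2 = 13924 ≡ 92 (mod 247)
5^32 ≡ 92^2 = 8464 ≡ 66 (mod 247)
5^64 ≡ 66^2 = 4356 ≡ 157 (mod 247)
5^128 ≡ 157^2 = 24649 ≡ 196 (mod 247)
246 = 128 + 64 + 32 + 16 + 4 + 2 in binary powers of 2.
So 5^246 ≡ 196 · 157 · 66 · 92 · 131 · 25 ≡ 220 (mod 247).
Since 220 ≠ 1, base 5 is a Fermat witness: 247 is composite.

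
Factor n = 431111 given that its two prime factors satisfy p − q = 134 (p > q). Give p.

Since p = q + 134, we have 431111 = q(q + 134), so q² + 134q − 431111 = 0.
Discriminant: 134² + 4·431111 = 17956 + 1724444 = 1742400; √1742400 = 1320.
q = (−134 + 1320)/2 = 593, and p = q + 134 = 727.
Check: 593 · 727 = 431111.

727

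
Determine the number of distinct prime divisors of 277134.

6

277134 = 2 · 138567
138567 = 3 · 46189
46189 = 11 · 4199
4199 = 13 · 323
323 = 17 · 19
277134 = 2 · 3 · 11 · 13 · 17 · 19, which has 6 distinct prime factors.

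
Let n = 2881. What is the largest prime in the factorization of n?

2881 = 43 · 67
67 is prime.
So 2881 = 43 · 67; the largest prime factor is 67.

67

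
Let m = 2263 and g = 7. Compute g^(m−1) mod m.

1287

7^1 ≡ 7 (mod 2263)
7^2 ≡ 7^2 = 49 ≡ 49 (mod 2263)
7^4 ≡ 49^2 = 2401 ≡ 138 (mod 2263)
7^8 ≡ 138^2 = 19044 ≡ 940 (mod 2263)
7^16 ≡ 940^2 = 883600 ≡ 1030 (mod 2263)
7^32 ≡ 1030^2 = 1060900 ≡ 1816 (mod 2263)
7^64 ≡ 1816^2 = 3297856 ≡ 665 (mod 2263)
7^128 ≡ 665^2 = 442225 ≡ 940 (mod 2263)
7^256 ≡ 940^2 = 883600 ≡ 1030 (mod 2263)
7^512 ≡ 1030^2 = 1060900 ≡ 1816 (mod 2263)
7^1024 ≡ 1816^2 = 3297856 ≡ 665 (mod 2263)
7^2048 ≡ 665^2 = 442225 ≡ 940 (mod 2263)
2262 = 2048 + 128 + 64 + 16 + 4 + 2 in binary powers of 2.
So 7^2262 ≡ 940 · 940 · 665 · 1030 · 138 · 49 ≡ 1287 (mod 2263).
Since 1287 ≠ 1, base 7 is a Fermat witness: 2263 is composite.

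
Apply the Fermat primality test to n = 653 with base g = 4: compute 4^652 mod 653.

1

4^1 ≡ 4 (mod 653)
4^2 ≡ 4^2 = 16 ≡ 16 (mod 653)
4^4 ≡ 16^2 = 256 ≡ 256 (mod 653)
4^8 ≡ 256^2 = 65536 ≡ 236 (mod 653)
4^16 ≡ 236^2 = 55696 ≡ 191 (mod 653)
4^32 ≡ 191^2 = 36481 ≡ 566 (mod 653)
4^64 ≡ 566^2 = 320356 ≡ 386 (mod 653)
4^128 ≡ 386^2 = 148996 ≡ 112 (mod 653)
4^256 ≡ 112^2 = 12544 ≡ 137 (mod 653)
4^512 ≡ 137^2 = 18769 ≡ 485 (mod 653)
652 = 512 + 128 + 8 + 4 in binary powers of 2.
So 4^652 ≡ 485 · 112 · 236 · 256 ≡ 1 (mod 653).
Since the result is 1, base 4 gives no evidence that 653 is composite.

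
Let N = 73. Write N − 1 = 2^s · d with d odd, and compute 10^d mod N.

10

73 − 1 = 72 = 2^3 · 9, so d = 9.
10^1 ≡ 10 (mod 73)
10^2 ≡ 10^2 = 100 ≡ 27 (mod 73)
10^4 ≡ 27^2 = 729 ≡ 72 (mod 73)
10^8 ≡ 72^2 = 5184 ≡ 1 (mod 73)
9 = 8 + 1 in binary powers of 2.
So 10^9 ≡ 1 · 10 ≡ 10 (mod 73).
Squaring chain: 10 → 27 → 72; reaches −1, so base 10 does not prove 73 composite.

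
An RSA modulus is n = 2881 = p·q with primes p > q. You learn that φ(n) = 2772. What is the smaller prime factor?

φ(n) = (p−1)(q−1) = n − (p+q) + 1, so p + q = 2881 − 2772 + 1 = 110.
p and q are the roots of t² − 110t + 2881 = 0.
Discriminant: 110² − 4·2881 = 12100 − 11524 = 576; √576 = 24.
q = (110 − 24)/2 = 43, p = (110 + 24)/2 = 67.
Check: 43 · 67 = 2881.

43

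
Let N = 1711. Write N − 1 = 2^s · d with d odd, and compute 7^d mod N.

500

1711 − 1 = 1710 = 2^1 · 855, so d = 855.
7^1 ≡ 7 (mod 1711)
7^2 ≡ 7^2 = 49 ≡ 49 (mod 1711)
7^4 ≡ 49^2 = 2401 ≡ 690 (mod 1711)
7^8 ≡ 690^2 = 476100 ≡ 442 (mod 1711)
7^16 ≡ 442^2 = 195364 ≡ 310 (mod 1711)
7^32 ≡ 310^2 = 96100 ≡ 284 (mod 1711)
7^64 ≡ 284^2 = 80656 ≡ 239 (mod 1711)
7^128 ≡ 239^2 = 57121 ≡ 658 (mod 1711)
7^256 ≡ 658^2 = 432964 ≡ 81 (mod 1711)
7^512 ≡ 81^2 = 6561 ≡ 1428 (mod 1711)
855 = 512 + 256 + 64 + 16 + 4 + 2 + 1 in binary powers of 2.
So 7^855 ≡ 1428 · 81 · 239 · 310 · 690 · 49 · 7 ≡ 500 (mod 1711).
Squaring chain: 500; never reaches −1, so base 7 is a Miller–Rabin witness that 1711 is composite.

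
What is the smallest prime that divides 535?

535 is odd.
Digit sum 13, not divisible by 3.
Ends in 5: divisible by 5.

5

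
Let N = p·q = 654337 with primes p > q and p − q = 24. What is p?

821

Since p = q + 24, we have 654337 = q(q + 24), so q² + 24q − 654337 = 0.
Discriminant: 24² + 4·654337 = 576 + 2617348 = 2617924; √2617924 = 1618.
q = (−24 + 1618)/2 = 797, and p = q + 24 = 821.
Check: 797 · 821 = 654337.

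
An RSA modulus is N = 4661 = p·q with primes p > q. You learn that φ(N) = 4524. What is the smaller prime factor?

φ(n) = (p−1)(q−1) = n − (p+q) + 1, so p + q = 4661 − 4524 + 1 = 138.
p and q are the roots of t² − 138t + 4661 = 0.
Discriminant: 138² − 4·4661 = 19044 − 18644 = 400; √400 = 20.
q = (138 − 20)/2 = 59, p = (138 + 20)/2 = 79.
Check: 59 · 79 = 4661.

59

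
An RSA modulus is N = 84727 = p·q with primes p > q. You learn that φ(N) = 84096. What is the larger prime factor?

φ(n) = (p−1)(q−1) = n − (p+q) + 1, so p + q = 84727 − 84096 + 1 = 632.
p and q are the roots of t² − 632t + 84727 = 0.
Discriminant: 632² − 4·84727 = 399424 − 338908 = 60516; √60516 = 246.
q = (632 − 246)/2 = 193, p = (632 + 246)/2 = 439.
Check: 193 · 439 = 84727.

439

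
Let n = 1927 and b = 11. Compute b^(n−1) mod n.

484

11^1 ≡ 11 (mod 1927)
11^2 ≡ 11^2 = 121 ≡ 121 (mod 1927)
11^4 ≡ 121^2 = 14641 ≡ 1152 (mod 1927)
11^8 ≡ 1152^2 = 1327104 ≡ 1328 (mod 1927)
11^16 ≡ 1328^2 = 1763584 ≡ 379 (mod 1927)
11^32 ≡ 379^2 = 143641 ≡ 1043 (mod 1927)
11^64 ≡ 1043^2 = 1087849 ≡ 1021 (mod 1927)
11^128 ≡ 1021^2 = 1042441 ≡ 1861 (mod 1927)
11^256 ≡ 1861^2 = 3463321 ≡ 502 (mod 1927)
11^512 ≡ 502^2 = 252004 ≡ 1494 (mod 1927)
11^1024 ≡ 1494^2 = 2232036 ≡ 570 (mod 1927)
1926 = 1024 + 512 + 256 + 128 + 4 + 2 in binary powers of 2.
So 11^1926 ≡ 570 · 1494 · 502 · 1861 · 1152 · 121 ≡ 484 (mod 1927).
Since 484 ≠ 1, base 11 is a Fermat witness: 1927 is composite.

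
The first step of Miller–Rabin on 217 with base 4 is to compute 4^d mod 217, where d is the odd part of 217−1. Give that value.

217 − 1 = 216 = 2^3 · 27, so d = 27.
4^1 ≡ 4 (mod 217)
4^2 ≡ 4^2 = 16 ≡ 16 (mod 217)
4^4 ≡ 16^2 = 256 ≡ 39 (mod 217)
4^8 ≡ 39^2 = 1521 ≡ 2 (mod 217)
4^16 ≡ 2^2 = 4 ≡ 4 (mod 217)
27 = 16 + 8 + 2 + 1 in binary powers of 2.
So 4^27 ≡ 4 · 2 · 16 · 4 ≡ 78 (mod 217).
Squaring chain: 78 → 8 → 64; never reaches −1, so base 4 is a Miller–Rabin witness that 217 is composite.

78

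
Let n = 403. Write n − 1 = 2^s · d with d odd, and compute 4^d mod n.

403 − 1 = 402 = 2^1 · 201, so d = 201.
4^1 ≡ 4 (mod 403)
4^2 ≡ 4^2 = 16 ≡ 16 (mod 403)
4^4 ≡ 16^2 = 256 ≡ 256 (mod 403)
4^8 ≡ 256^2 = 65536 ≡ 250 (mod 403)
4^16 ≡ 250^2 = 62500 ≡ 35 (mod 403)
4^32 ≡ 35^2 = 1225 ≡ 16 (mod 403)
4^64 ≡ 16^2 = 256 ≡ 256 (mod 403)
4^128 ≡ 256^2 = 65536 ≡ 250 (mod 403)
201 = 128 + 64 + 8 + 1 in binary powers of 2.
So 4^201 ≡ 250 · 256 · 250 · 4 ≡ 376 (mod 403).
Squaring chain: 376; never reaches −1, so base 4 is a Miller–Rabin witness that 403 is composite.

376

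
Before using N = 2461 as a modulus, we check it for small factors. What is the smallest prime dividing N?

23

2461 is odd.
Digit sum 13, not divisible by 3.
Ends in 1: not divisible by 5.
7: 2461 = 7·351 + 4
11: 2461 = 11·223 + 8
13: 2461 = 13·189 + 4
17: 2461 = 17·144 + 13
19: 2461 = 19·129 + 10
23: 2461 = 23·107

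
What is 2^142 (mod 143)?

2^1 ≡ 2 (mod 143)
2^2 ≡ 2^2 = 4 ≡ 4 (mod 143)
2^4 ≡ 4^2 = 16 ≡ 16 (mod 143)
2^8 ≡ 16^2 = 256 ≡ 113 (mod 143)
2^16 ≡ 113^2 = 12769 ≡ 42 (mod 143)
2^32 ≡ 42^2 = 1764 ≡ 48 (mod 143)
2^64 ≡ 48^2 = 2304 ≡ 16 (mod 143)
2^128 ≡ 16^2 = 256 ≡ 113 (mod 143)
142 = 128 + 8 + 4 + 2 in binary powers of 2.
So 2^142 ≡ 113 · 113 · 16 · 4 ≡ 114 (mod 143).
Since 114 ≠ 1, base 2 is a Fermat witness: 143 is composite.

114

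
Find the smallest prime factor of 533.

13

533 is odd.
Digit sum 11, not divisible by 3.
Ends in 3: not divisible by 5.
7: 533 = 7·76 + 1
11: 533 = 11·48 + 5
13: 533 = 13·41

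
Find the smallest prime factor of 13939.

53

13939 is odd.
Digit sum 25, not divisible by 3.
Ends in 9: not divisible by 5.
7: 13939 = 7·1991 + 2
11: 13939 = 11·1267 + 2
13: 13939 = 13·1072 + 3
17: 13939 = 17·819 + 16
19: 13939 = 19·733 + 12
23: 13939 = 23·606 + 1
29: 13939 = 29·480 + 19
31: 13939 = 31·449 + 20
37: 13939 = 37·376 + 27
41: 13939 = 41·339 + 40
43: 13939 = 43·324 + 7
47: 13939 = 47·296 + 27
53: 13939 = 53·263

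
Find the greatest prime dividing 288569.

288569 = 59 · 4891
4891 = 67 · 73
73 is prime.
So 288569 = 59 · 67 · 73; the largest prime factor is 73.

73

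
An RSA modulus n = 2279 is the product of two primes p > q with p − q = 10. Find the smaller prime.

Since p = q + 10, we have 2279 = q(q + 10), so q² + 10q − 2279 = 0.
Discriminant: 10² + 4·2279 = 100 + 9116 = 9216; √9216 = 96.
q = (−10 + 96)/2 = 43, and p = q + 10 = 53.
Check: 43 · 53 = 2279.

43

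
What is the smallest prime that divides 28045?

28045 is odd.
Digit sum 19, not divisible by 3.
Ends in 5: divisible by 5.

5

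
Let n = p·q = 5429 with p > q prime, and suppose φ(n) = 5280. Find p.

φ(n) = (p−1)(q−1) = n − (p+q) + 1, so p + q = 5429 − 5280 + 1 = 150.
p and q are the roots of t² − 150t + 5429 = 0.
Discriminant: 150² − 4·5429 = 22500 − 21716 = 784; √784 = 28.
q = (150 − 28)/2 = 61, p = (150 + 28)/2 = 89.
Check: 61 · 89 = 5429.

89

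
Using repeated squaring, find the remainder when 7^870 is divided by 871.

7^1 ≡ 7 (mod 871)
7^2 ≡ 7^2 = 49 ≡ 49 (mod 871)
7^4 ≡ 49^2 = 2401 ≡ 659 (mod 871)
7^8 ≡ 659^2 = 434281 ≡ 523 (mod 871)
7^16 ≡ 523^2 = 273529 ≡ 35 (mod 871)
7^32 ≡ 35^2 = 1225 ≡ 354 (mod 871)
7^64 ≡ 354^2 = 125316 ≡ 763 (mod 871)
7^128 ≡ 763^2 = 582169 ≡ 341 (mod 871)
7^256 ≡ 341^2 = 116281 ≡ 438 (mod 871)
7^512 ≡ 438^2 = 191844 ≡ 224 (mod 871)
870 = 512 + 256 + 64 + 32 + 4 + 2 in binary powers of 2.
So 7^870 ≡ 224 · 438 · 763 · 354 · 659 · 49 ≡ 545 (mod 871).
Since 545 ≠ 1, base 7 is a Fermat witness: 871 is composite.

545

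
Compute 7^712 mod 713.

679

7^1 ≡ 7 (mod 713)
7^2 ≡ 7^2 = 49 ≡ 49 (mod 713)
7^4 ≡ 49^2 = 2401 ≡ 262 (mod 713)
7^8 ≡ 262^2 = 68644 ≡ 196 (mod 713)
7^16 ≡ 196^2 = 38416 ≡ 627 (mod 713)
7^32 ≡ 627^2 = 393129 ≡ 266 (mod 713)
7^64 ≡ 266^2 = 70756 ≡ 169 (mod 713)
7^128 ≡ 169^2 = 28561 ≡ 41 (mod 713)
7^256 ≡ 41^2 = 1681 ≡ 255 (mod 713)
7^512 ≡ 255^2 = 65025 ≡ 142 (mod 713)
712 = 512 + 128 + 64 + 8 in binary powers of 2.
So 7^712 ≡ 142 · 41 · 169 · 196 ≡ 679 (mod 713).
Since 679 ≠ 1, base 7 is a Fermat witness: 713 is composite.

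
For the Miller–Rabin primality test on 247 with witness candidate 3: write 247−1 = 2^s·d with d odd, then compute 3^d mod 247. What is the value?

247 − 1 = 246 = 2^1 · 123, so d = 123.
3^1 ≡ 3 (mod 247)
3^2 ≡ 3^2 = 9 ≡ 9 (mod 247)
3^4 ≡ 9^2 = 81 ≡ 81 (mod 247)
3^8 ≡ 81^2 = 6561 ≡ 139 (mod 247)
3^16 ≡ 139^2 = 19321 ≡ 55 (mod 247)
3^32 ≡ 55^2 = 3025 ≡ 61 (mod 247)
3^64 ≡ 61^2 = 3721 ≡ 16 (mod 247)
123 = 64 + 32 + 16 + 8 + 2 + 1 in binary powers of 2.
So 3^123 ≡ 16 · 61 · 55 · 139 · 9 · 3 ≡ 183 (mod 247).
Squaring chain: 183; never reaches −1, so base 3 is a Miller–Rabin witness that 247 is composite.

183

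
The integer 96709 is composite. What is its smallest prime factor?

97

96709 is odd.
Digit sum 31, not divisible by 3.
Ends in 9: not divisible by 5.
7: 96709 = 7·13815 + 4
11: 96709 = 11·8791 + 8
13: 96709 = 13·7439 + 2
17: 96709 = 17·5688 + 13
19: 96709 = 19·5089 + 18
23: 96709 = 23·4204 + 17
29: 96709 = 29·3334 + 23
31: 96709 = 31·3119 + 20
37: 96709 = 37·2613 + 28
41: 96709 = 41·2358 + 31
43: 96709 = 43·2249 + 2
47: 96709 = 47·2057 + 30
53: 96709 = 53·1824 + 37
59: 96709 = 59·1639 + 8
61: 96709 = 61·1585 + 24
67: 96709 = 67·1443 + 28
71: 96709 = 71·1362 + 7
73: 96709 = 73·1324 + 57
79: 96709 = 79·1224 + 13
83: 96709 = 83·1165 + 14
89: 96709 = 89·1086 + 55
97: 96709 = 97·997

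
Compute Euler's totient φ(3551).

Factor: 3551 = 53 · 67.
φ(3551) = (53−1) · (67−1) = 52 · 66 = 3432.

3432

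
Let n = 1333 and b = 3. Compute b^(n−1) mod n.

1000

3^1 ≡ 3 (mod 1333)
3^2 ≡ 3^2 = 9 ≡ 9 (mod 1333)
3^4 ≡ 9^2 = 81 ≡ 81 (mod 1333)
3^8 ≡ 81^2 = 6561 ≡ 1229 (mod 1333)
3^16 ≡ 1229^2 = 1510441 ≡ 152 (mod 1333)
3^32 ≡ 152^2 = 23104 ≡ 443 (mod 1333)
3^64 ≡ 443^2 = 196249 ≡ 298 (mod 1333)
3^128 ≡ 298^2 = 88804 ≡ 826 (mod 1333)
3^256 ≡ 826^2 = 682276 ≡ 1113 (mod 1333)
3^512 ≡ 1113^2 = 1238769 ≡ 412 (mod 1333)
3^1024 ≡ 412^2 = 169744 ≡ 453 (mod 1333)
1332 = 1024 + 256 + 32 + 16 + 4 in binary powers of 2.
So 3^1332 ≡ 453 · 1113 · 443 · 152 · 81 ≡ 1000 (mod 1333).
Since 1000 ≠ 1, base 3 is a Fermat witness: 1333 is composite.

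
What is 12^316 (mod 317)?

1

12^1 ≡ 12 (mod 317)
12^2 ≡ 12^2 = 144 ≡ 144 (mod 317)
12^4 ≡ 144^2 = 20736 ≡ 131 (mod 317)
12^8 ≡ 131^2 = 17161 ≡ 43 (mod 317)
12^16 ≡ 43^2 = 1849 ≡ 264 (mod 317)
12^32 ≡ 264^2 = 69696 ≡ 273 (mod 317)
12^64 ≡ 273^2 = 74529 ≡ 34 (mod 317)
12^128 ≡ 34^2 = 1156 ≡ 205 (mod 317)
12^256 ≡ 205^2 = 42025 ≡ 181 (mod 317)
316 = 256 + 32 + 16 + 8 + 4 in binary powers of 2.
So 12^316 ≡ 181 · 273 · 264 · 43 · 131 ≡ 1 (mod 317).
Since the result is 1, base 12 gives no evidence that 317 is composite.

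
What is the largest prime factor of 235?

47

235 = 5 · 47
47 is prime.
So 235 = 5 · 47; the largest prime factor is 47.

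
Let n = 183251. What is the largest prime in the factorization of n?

89

183251 = 29 · 6319
6319 = 71 · 89
89 is prime.
So 183251 = 29 · 71 · 89; the largest prime factor is 89.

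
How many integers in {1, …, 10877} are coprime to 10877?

10656

Factor: 10877 = 73 · 149.
φ(10877) = (73−1) · (149−1) = 72 · 148 = 10656.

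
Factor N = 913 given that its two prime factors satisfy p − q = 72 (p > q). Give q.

Since p = q + 72, we have 913 = q(q + 72), so q² + 72q − 913 = 0.
Discriminant: 72² + 4·913 = 5184 + 3652 = 8836; √8836 = 94.
q = (−72 + 94)/2 = 11, and p = q + 72 = 83.
Check: 11 · 83 = 913.

11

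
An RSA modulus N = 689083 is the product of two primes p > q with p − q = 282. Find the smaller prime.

701

Since p = q + 282, we have 689083 = q(q + 282), so q² + 282q − 689083 = 0.
Discriminant: 282² + 4·689083 = 79524 + 2756332 = 2835856; √2835856 = 1684.
q = (−282 + 1684)/2 = 701, and p = q + 282 = 983.
Check: 701 · 983 = 689083.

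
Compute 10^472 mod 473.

10^1 ≡ 10 (mod 473)
10^2 ≡ 10^2 = 100 ≡ 100 (mod 473)
10^4 ≡ 100^2 = 10000 ≡ 67 (mod 473)
10^8 ≡ 67^2 = 4489 ≡ 232 (mod 473)
10^16 ≡ 232^2 = 53824 ≡ 375 (mod 473)
10^32 ≡ 375^2 = 140625 ≡ 144 (mod 473)
10^64 ≡ 144^2 = 20736 ≡ 397 (mod 473)
10^128 ≡ 397^2 = 157609 ≡ 100 (mod 473)
10^256 ≡ 100^2 = 10000 ≡ 67 (mod 473)
472 = 256 + 128 + 64 + 16 + 8 in binary powers of 2.
So 10^472 ≡ 67 · 100 · 397 · 375 · 232 ≡ 23 (mod 473).
Since 23 ≠ 1, base 10 is a Fermat witness: 473 is composite.

23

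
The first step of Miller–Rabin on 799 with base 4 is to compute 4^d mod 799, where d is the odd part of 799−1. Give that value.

676

799 − 1 = 798 = 2^1 · 399, so d = 399.
4^1 ≡ 4 (mod 799)
4^2 ≡ 4^2 = 16 ≡ 16 (mod 799)
4^4 ≡ 16^2 = 256 ≡ 256 (mod 799)
4^8 ≡ 256^2 = 65536 ≡ 18 (mod 799)
4^16 ≡ 18^2 = 324 ≡ 324 (mod 799)
4^32 ≡ 324^2 = 104976 ≡ 307 (mod 799)
4^64 ≡ 307^2 = 94249 ≡ 766 (mod 799)
4^128 ≡ 766^2 = 586756 ≡ 290 (mod 799)
4^256 ≡ 290^2 = 84100 ≡ 205 (mod 799)
399 = 256 + 128 + 8 + 4 + 2 + 1 in binary powers of 2.
So 4^399 ≡ 205 · 290 · 18 · 256 · 16 · 4 ≡ 676 (mod 799).
Squaring chain: 676; never reaches −1, so base 4 is a Miller–Rabin witness that 799 is composite.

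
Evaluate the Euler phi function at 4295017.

4213440

Factor: 4295017 = 113 · 191 · 199.
φ(4295017) = (113−1) · (191−1) · (199−1) = 112 · 190 · 198 = 4213440.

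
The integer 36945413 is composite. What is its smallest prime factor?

89

36945413 is odd.
Digit sum 35, not divisible by 3.
Ends in 3: not divisible by 5.
7: 36945413 = 7·5277916 + 1
11: 36945413 = 11·3358673 + 10
13: 36945413 = 13·2841954 + 11
17: 36945413 = 17·2173259 + 10
19: 36945413 = 19·1944495 + 8
23: 36945413 = 23·1606322 + 7
29: 36945413 = 29·1273979 + 22
31: 36945413 = 31·1191787 + 16
37: 36945413 = 37·998524 + 25
41: 36945413 = 41·901107 + 26
43: 36945413 = 43·859195 + 28
47: 36945413 = 47·786072 + 29
53: 36945413 = 53·697083 + 14
59: 36945413 = 59·626193 + 26
61: 36945413 = 61·605662 + 31
67: 36945413 = 67·551424 + 5
71: 36945413 = 71·520357 + 66
73: 36945413 = 73·506101 + 40
79: 36945413 = 79·467663 + 36
83: 36945413 = 83·445125 + 38
89: 36945413 = 89·415117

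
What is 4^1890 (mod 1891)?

1

4^1 ≡ 4 (mod 1891)
4^2 ≡ 4^2 = 16 ≡ 16 (mod 1891)
4^4 ≡ 16^2 = 256 ≡ 256 (mod 1891)
4^8 ≡ 256^2 = 65536 ≡ 1242 (mod 1891)
4^16 ≡ 1242^2 = 1542564 ≡ 1399 (mod 1891)
4^32 ≡ 1399^2 = 1957201 ≡ 16 (mod 1891)
4^64 ≡ 16^2 = 256 ≡ 256 (mod 1891)
4^128 ≡ 256^2 = 65536 ≡ 1242 (mod 1891)
4^256 ≡ 1242^2 = 1542564 ≡ 1399 (mod 1891)
4^512 ≡ 1399^2 = 1957201 ≡ 16 (mod 1891)
4^1024 ≡ 16^2 = 256 ≡ 256 (mod 1891)
1890 = 1024 + 512 + 256 + 64 + 32 + 2 in binary powers of 2.
So 4^1890 ≡ 256 · 16 · 1399 · 256 · 16 · 16 ≡ 1 (mod 1891).
Since the result is 1, base 4 gives no evidence that 1891 is composite.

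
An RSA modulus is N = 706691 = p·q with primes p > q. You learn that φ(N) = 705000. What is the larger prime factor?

941

φ(n) = (p−1)(q−1) = n − (p+q) + 1, so p + q = 706691 − 705000 + 1 = 1692.
p and q are the roots of t² − 1692t + 706691 = 0.
Discriminant: 1692² − 4·706691 = 2862864 − 2826764 = 36100; √36100 = 190.
q = (1692 − 190)/2 = 751, p = (1692 + 190)/2 = 941.
Check: 751 · 941 = 706691.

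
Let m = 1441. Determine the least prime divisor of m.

11

1441 is odd.
Digit sum 10, not divisible by 3.
Ends in 1: not divisible by 5.
7: 1441 = 7·205 + 6
11: 1441 = 11·131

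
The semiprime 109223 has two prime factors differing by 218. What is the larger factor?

457

Since p = q + 218, we have 109223 = q(q + 218), so q² + 218q − 109223 = 0.
Discriminant: 218² + 4·109223 = 47524 + 436892 = 484416; √484416 = 696.
q = (−218 + 696)/2 = 239, and p = q + 218 = 457.
Check: 239 · 457 = 109223.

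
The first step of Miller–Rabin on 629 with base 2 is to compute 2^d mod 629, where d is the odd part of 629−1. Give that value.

629 − 1 = 628 = 2^2 · 157, so d = 157.
2^1 ≡ 2 (mod 629)
2^2 ≡ 2^2 = 4 ≡ 4 (mod 629)
2^4 ≡ 4^2 = 16 ≡ 16 (mod 629)
2^8 ≡ 16^2 = 256 ≡ 256 (mod 629)
2^16 ≡ 256^2 = 65536 ≡ 120 (mod 629)
2^32 ≡ 120^2 = 14400 ≡ 562 (mod 629)
2^64 ≡ 562^2 = 315844 ≡ 86 (mod 629)
2^128 ≡ 86^2 = 7396 ≡ 477 (mod 629)
157 = 128 + 16 + 8 + 4 + 1 in binary powers of 2.
So 2^157 ≡ 477 · 120 · 256 · 16 · 2 ≡ 15 (mod 629).
Squaring chain: 15 → 225; never reaches −1, so base 2 is a Miller–Rabin witness that 629 is composite.

15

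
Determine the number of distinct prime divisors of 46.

2

46 = 2 · 23
46 = 2 · 23, which has 2 distinct prime factors.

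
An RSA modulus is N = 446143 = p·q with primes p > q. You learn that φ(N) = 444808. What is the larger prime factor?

φ(n) = (p−1)(q−1) = n − (p+q) + 1, so p + q = 446143 − 444808 + 1 = 1336.
p and q are the roots of t² − 1336t + 446143 = 0.
Discriminant: 1336² − 4·446143 = 1784896 − 1784572 = 324; √324 = 18.
q = (1336 − 18)/2 = 659, p = (1336 + 18)/2 = 677.
Check: 659 · 677 = 446143.

677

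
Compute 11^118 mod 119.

11^1 ≡ 11 (mod 119)
11^2 ≡ 11^2 = 121 ≡ 2 (mod 119)
11^4 ≡ 2^2 = 4 ≡ 4 (mod 119)
11^8 ≡ 4^2 = 16 ≡ 16 (mod 119)
11^16 ≡ 16^2 = 256 ≡ 18 (mod 119)
11^32 ≡ 18^2 = 324 ≡ 86 (mod 119)
11^64 ≡ 86^2 = 7396 ≡ 18 (mod 119)
118 = 64 + 32 + 16 + 4 + 2 in binary powers of 2.
So 11^118 ≡ 18 · 86 · 18 · 4 · 2 ≡ 25 (mod 119).
Since 25 ≠ 1, base 11 is a Fermat witness: 119 is composite.

25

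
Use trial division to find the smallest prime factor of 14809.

14809 is odd.
Digit sum 22, not divisible by 3.
Ends in 9: not divisible by 5.
7: 14809 = 7·2115 + 4
11: 14809 = 11·1346 + 3
13: 14809 = 13·1139 + 2
17: 14809 = 17·871 + 2
19: 14809 = 19·779 + 8
23: 14809 = 23·643 + 20
29: 14809 = 29·510 + 19
31: 14809 = 31·477 + 22
37: 14809 = 37·400 + 9
41: 14809 = 41·361 + 8
43: 14809 = 43·344 + 17
47: 14809 = 47·315 + 4
53: 14809 = 53·279 + 22
59: 14809 = 59·251

59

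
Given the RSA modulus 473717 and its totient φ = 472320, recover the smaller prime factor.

φ(n) = (p−1)(q−1) = n − (p+q) + 1, so p + q = 473717 − 472320 + 1 = 1398.
p and q are the roots of t² − 1398t + 473717 = 0.
Discriminant: 1398² − 4·473717 = 1954404 − 1894868 = 59536; √59536 = 244.
q = (1398 − 244)/2 = 577, p = (1398 + 244)/2 = 821.
Check: 577 · 821 = 473717.

577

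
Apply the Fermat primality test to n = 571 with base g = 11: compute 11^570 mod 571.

11^1 ≡ 11 (mod 571)
11^2 ≡ 11^2 = 121 ≡ 121 (mod 571)
11^4 ≡ 121^2 = 14641 ≡ 366 (mod 571)
11^8 ≡ 366^2 = 133956 ≡ 342 (mod 571)
11^16 ≡ 342^2 = 116964 ≡ 480 (mod 571)
11^32 ≡ 480^2 = 230400 ≡ 287 (mod 571)
11^64 ≡ 287^2 = 82369 ≡ 145 (mod 571)
11^128 ≡ 145^2 = 21025 ≡ 469 (mod 571)
11^256 ≡ 469^2 = 219961 ≡ 126 (mod 571)
11^512 ≡ 126^2 = 15876 ≡ 459 (mod 571)
570 = 512 + 32 + 16 + 8 + 2 in binary powers of 2.
So 11^570 ≡ 459 · 287 · 480 · 342 · 121 ≡ 1 (mod 571).
Since the result is 1, base 11 gives no evidence that 571 is composite.

1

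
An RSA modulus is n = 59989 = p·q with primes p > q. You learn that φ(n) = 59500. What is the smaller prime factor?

φ(n) = (p−1)(q−1) = n − (p+q) + 1, so p + q = 59989 − 59500 + 1 = 490.
p and q are the roots of t² − 490t + 59989 = 0.
Discriminant: 490² − 4·59989 = 240100 − 239956 = 144; √144 = 12.
q = (490 − 12)/2 = 239, p = (490 + 12)/2 = 251.
Check: 239 · 251 = 59989.

239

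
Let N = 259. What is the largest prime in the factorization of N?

37

259 = 7 · 37
37 is prime.
So 259 = 7 · 37; the largest prime factor is 37.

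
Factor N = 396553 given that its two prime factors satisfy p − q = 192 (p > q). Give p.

Since p = q + 192, we have 396553 = q(q + 192), so q² + 192q − 396553 = 0.
Discriminant: 192² + 4·396553 = 36864 + 1586212 = 1623076; √1623076 = 1274.
q = (−192 + 1274)/2 = 541, and p = q + 192 = 733.
Check: 541 · 733 = 396553.

733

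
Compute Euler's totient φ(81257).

72160

Factor: 81257 = 11 · 83 · 89.
φ(81257) = (11−1) · (83−1) · (89−1) = 10 · 82 · 88 = 72160.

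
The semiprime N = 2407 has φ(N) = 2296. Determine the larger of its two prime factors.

φ(n) = (p−1)(q−1) = n − (p+q) + 1, so p + q = 2407 − 2296 + 1 = 112.
p and q are the roots of t² − 112t + 2407 = 0.
Discriminant: 112² − 4·2407 = 12544 − 9628 = 2916; √2916 = 54.
q = (112 − 54)/2 = 29, p = (112 + 54)/2 = 83.
Check: 29 · 83 = 2407.

83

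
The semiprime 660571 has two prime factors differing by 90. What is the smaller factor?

Since p = q + 90, we have 660571 = q(q + 90), so q² + 90q − 660571 = 0.
Discriminant: 90² + 4·660571 = 8100 + 2642284 = 2650384; √2650384 = 1628.
q = (−90 + 1628)/2 = 769, and p = q + 90 = 859.
Check: 769 · 859 = 660571.

769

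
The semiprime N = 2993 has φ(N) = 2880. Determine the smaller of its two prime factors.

φ(n) = (p−1)(q−1) = n − (p+q) + 1, so p + q = 2993 − 2880 + 1 = 114.
p and q are the roots of t² − 114t + 2993 = 0.
Discriminant: 114² − 4·2993 = 12996 − 11972 = 1024; √1024 = 32.
q = (114 − 32)/2 = 41, p = (114 + 32)/2 = 73.
Check: 41 · 73 = 2993.

41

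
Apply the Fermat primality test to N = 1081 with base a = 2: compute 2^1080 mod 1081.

165

2^1 ≡ 2 (mod 1081)
2^2 ≡ 2^2 = 4 ≡ 4 (mod 1081)
2^4 ≡ 4^2 = 16 ≡ 16 (mod 1081)
2^8 ≡ 16^2 = 256 ≡ 256 (mod 1081)
2^16 ≡ 256^2 = 65536 ≡ 676 (mod 1081)
2^32 ≡ 676^2 = 456976 ≡ 794 (mod 1081)
2^64 ≡ 794^2 = 630436 ≡ 213 (mod 1081)
2^128 ≡ 213^2 = 45369 ≡ 1048 (mod 1081)
2^256 ≡ 1048^2 = 1098304 ≡ 8 (mod 1081)
2^512 ≡ 8^2 = 64 ≡ 64 (mod 1081)
2^1024 ≡ 64^2 = 4096 ≡ 853 (mod 1081)
1080 = 1024 + 32 + 16 + 8 in binary powers of 2.
So 2^1080 ≡ 853 · 794 · 676 · 256 ≡ 165 (mod 1081).
Since 165 ≠ 1, base 2 is a Fermat witness: 1081 is composite.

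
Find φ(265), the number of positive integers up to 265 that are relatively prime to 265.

208

Factor: 265 = 5 · 53.
φ(265) = (5−1) · (53−1) = 4 · 52 = 208.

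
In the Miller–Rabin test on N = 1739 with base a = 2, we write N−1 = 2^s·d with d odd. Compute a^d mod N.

1623

1739 − 1 = 1738 = 2^1 · 869, so d = 869.
2^1 ≡ 2 (mod 1739)
2^2 ≡ 2^2 = 4 ≡ 4 (mod 1739)
2^4 ≡ 4^2 = 16 ≡ 16 (mod 1739)
2^8 ≡ 16^2 = 256 ≡ 256 (mod 1739)
2^16 ≡ 256^2 = 65536 ≡ 1193 (mod 1739)
2^32 ≡ 1193^2 = 1423249 ≡ 747 (mod 1739)
2^64 ≡ 747^2 = 558009 ≡ 1529 (mod 1739)
2^128 ≡ 1529^2 = 2337841 ≡ 625 (mod 1739)
2^256 ≡ 625^2 = 390625 ≡ 1089 (mod 1739)
2^512 ≡ 1089^2 = 1185921 ≡ 1662 (mod 1739)
869 = 512 + 256 + 64 + 32 + 4 + 1 in binary powers of 2.
So 2^869 ≡ 1662 · 1089 · 1529 · 747 · 16 · 2 ≡ 1623 (mod 1739).
Squaring chain: 1623; never reaches −1, so base 2 is a Miller–Rabin witness that 1739 is composite.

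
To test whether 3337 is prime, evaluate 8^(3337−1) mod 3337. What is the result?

1935

8^1 ≡ 8 (mod 3337)
8^2 ≡ 8^2 = 64 ≡ 64 (mod 3337)
8^4 ≡ 64^2 = 4096 ≡ 759 (mod 3337)
8^8 ≡ 759^2 = 576081 ≡ 2117 (mod 3337)
8^16 ≡ 2117^2 = 4481689 ≡ 98 (mod 3337)
8^32 ≡ 98^2 = 9604 ≡ 2930 (mod 3337)
8^64 ≡ 2930^2 = 8584900 ≡ 2136 (mod 3337)
8^128 ≡ 2136^2 = 4562496 ≡ 817 (mod 3337)
8^256 ≡ 817^2 = 667489 ≡ 89 (mod 3337)
8^512 ≡ 89^2 = 7921 ≡ 1247 (mod 3337)
8^1024 ≡ 1247^2 = 1555009 ≡ 3304 (mod 3337)
8^2048 ≡ 3304^2 = 10916416 ≡ 1089 (mod 3337)
3336 = 2048 + 1024 + 256 + 8 in binary powers of 2.
So 8^3336 ≡ 1089 · 3304 · 89 · 2117 ≡ 1935 (mod 3337).
Since 1935 ≠ 1, base 8 is a Fermat witness: 3337 is composite.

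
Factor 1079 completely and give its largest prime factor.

83

1079 = 13 · 83
83 is prime.
So 1079 = 13 · 83; the largest prime factor is 83.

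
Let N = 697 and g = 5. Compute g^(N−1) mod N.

611

5^1 ≡ 5 (mod 697)
5^2 ≡ 5^2 = 25 ≡ 25 (mod 697)
5^4 ≡ 25^2 = 625 ≡ 625 (mod 697)
5^8 ≡ 625^2 = 390625 ≡ 305 (mod 697)
5^16 ≡ 305^2 = 93025 ≡ 324 (mod 697)
5^32 ≡ 324^2 = 104976 ≡ 426 (mod 697)
5^64 ≡ 426^2 = 181476 ≡ 256 (mod 697)
5^128 ≡ 256^2 = 65536 ≡ 18 (mod 697)
5^256 ≡ 18^2 = 324 ≡ 324 (mod 697)
5^512 ≡ 324^2 = 104976 ≡ 426 (mod 697)
696 = 512 + 128 + 32 + 16 + 8 in binary powers of 2.
So 5^696 ≡ 426 · 18 · 426 · 324 · 305 ≡ 611 (mod 697).
Since 611 ≠ 1, base 5 is a Fermat witness: 697 is composite.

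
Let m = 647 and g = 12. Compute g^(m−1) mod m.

12^1 ≡ 12 (mod 647)
12^2 ≡ 12^2 = 144 ≡ 144 (mod 647)
12^4 ≡ 144^2 = 20736 ≡ 32 (mod 647)
12^8 ≡ 32^2 = 1024 ≡ 377 (mod 647)
12^16 ≡ 377^2 = 142129 ≡ 436 (mod 647)
12^32 ≡ 436^2 = 190096 ≡ 525 (mod 647)
12^64 ≡ 525^2 = 275625 ≡ 3 (mod 647)
12^128 ≡ 3^2 = 9 ≡ 9 (mod 647)
12^256 ≡ 9^2 = 81 ≡ 81 (mod 647)
12^512 ≡ 81^2 = 6561 ≡ 91 (mod 647)
646 = 512 + 128 + 4 + 2 in binary powers of 2.
So 12^646 ≡ 91 · 9 · 32 · 144 ≡ 1 (mod 647).
Since the result is 1, base 12 gives no evidence that 647 is composite.

1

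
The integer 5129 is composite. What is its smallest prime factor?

5129 is odd.
Digit sum 17, not divisible by 3.
Ends in 9: not divisible by 5.
7: 5129 = 7·732 + 5
11: 5129 = 11·466 + 3
13: 5129 = 13·394 + 7
17: 5129 = 17·301 + 12
19: 5129 = 19·269 + 18
23: 5129 = 23·223

23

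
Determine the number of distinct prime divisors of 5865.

5865 = 3 · 1955
1955 = 5 · 391
391 = 17 · 23
5865 = 3 · 5 · 17 · 23, which has 4 distinct prime factors.

4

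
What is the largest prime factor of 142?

71

142 = 2 · 71
71 is prime.
So 142 = 2 · 71; the largest prime factor is 71.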